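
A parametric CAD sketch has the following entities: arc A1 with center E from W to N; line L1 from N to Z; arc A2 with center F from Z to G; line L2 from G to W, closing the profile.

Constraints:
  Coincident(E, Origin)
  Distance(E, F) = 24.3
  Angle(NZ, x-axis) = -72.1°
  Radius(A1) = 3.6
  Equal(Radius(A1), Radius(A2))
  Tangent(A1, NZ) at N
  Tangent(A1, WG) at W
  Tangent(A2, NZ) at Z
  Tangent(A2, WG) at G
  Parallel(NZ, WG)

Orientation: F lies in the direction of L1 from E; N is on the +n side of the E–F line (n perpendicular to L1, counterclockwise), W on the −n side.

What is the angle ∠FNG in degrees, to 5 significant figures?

8.0774°

The slot axis is L1's direction at -72.1°, so u = (cos -72.1°, sin -72.1°) = (0.30736, -0.95159) and n = (−sin -72.1°, cos -72.1°) = (0.95159, 0.30736). E is at the origin and F lies 24.3 along u from E, so F = 24.3·u = (7.4688, -23.124). Tangency of A1 to both parallel lines with radius 3.6 puts N and W at E ± 3.6·n: N = (3.4257, 1.1065), W = (-3.4257, -1.1065). Equal radii place Z and G the same way about F: Z = F + 3.6·n = (10.895, -22.017), G = F − 3.6·n = (4.0430, -24.230). Then cos ∠FNG = NF·NG / (|NF||NG|), giving 8.0774°.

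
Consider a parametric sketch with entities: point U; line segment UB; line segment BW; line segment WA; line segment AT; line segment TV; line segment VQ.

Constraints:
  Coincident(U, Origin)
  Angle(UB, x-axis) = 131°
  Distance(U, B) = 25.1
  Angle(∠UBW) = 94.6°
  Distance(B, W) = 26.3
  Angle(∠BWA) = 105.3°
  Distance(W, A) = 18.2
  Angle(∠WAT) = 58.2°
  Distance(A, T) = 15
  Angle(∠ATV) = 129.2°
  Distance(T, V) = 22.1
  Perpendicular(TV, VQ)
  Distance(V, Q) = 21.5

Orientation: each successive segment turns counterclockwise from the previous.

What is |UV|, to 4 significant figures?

33.69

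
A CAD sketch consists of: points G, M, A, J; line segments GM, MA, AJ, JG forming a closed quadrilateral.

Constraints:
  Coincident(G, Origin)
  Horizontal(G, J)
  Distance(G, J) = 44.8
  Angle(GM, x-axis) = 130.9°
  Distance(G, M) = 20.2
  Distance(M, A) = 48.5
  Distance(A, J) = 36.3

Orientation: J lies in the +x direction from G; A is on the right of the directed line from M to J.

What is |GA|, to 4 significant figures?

28.34

G is at the origin; G and J share the same y with |GJ| = 44.8 and J in +x, so J = (44.8, 0). GM runs at 130.9° with |GM| = 20.2, so M = (-13.23, 15.27). A is determined by |MA| = 48.5 and |AJ| = 36.3 together: it lies at the intersection of circle(M, 48.5) and circle(J, 36.3). With |MJ| = 60.00, the foot of the radical line on MJ is 38.62 from M and the perpendicular offset is √(48.5² − 38.62²) = 29.34. Taking the right-of-MJ solution: A = (16.66, -22.93).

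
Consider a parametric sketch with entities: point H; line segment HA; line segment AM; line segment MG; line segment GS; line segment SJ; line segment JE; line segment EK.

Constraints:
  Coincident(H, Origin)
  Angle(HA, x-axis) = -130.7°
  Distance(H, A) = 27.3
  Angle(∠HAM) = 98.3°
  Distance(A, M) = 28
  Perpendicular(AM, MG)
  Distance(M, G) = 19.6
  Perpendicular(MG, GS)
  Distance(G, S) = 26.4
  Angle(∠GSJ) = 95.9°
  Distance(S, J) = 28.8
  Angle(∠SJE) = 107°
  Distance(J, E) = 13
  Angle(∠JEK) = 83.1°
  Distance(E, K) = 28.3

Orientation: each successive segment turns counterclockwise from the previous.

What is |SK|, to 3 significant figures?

18.0

H is at the origin; HA runs at -130.7° with length 27.3, so A = (-17.8, -20.7). ∠HAM = 98.3° gives AM at -49.0° from the x-axis; with |AM| = 28.0, M = (0.567, -41.8). The perpendicularity gives MG at right angles to AM, so MG runs at 41.0°; with |MG| = 19.6, G = (15.4, -29.0). MG ⟂ GS, so GS runs at 131°; with |GS| = 26.4, S = (-1.96, -9.05). ∠GSJ = 95.9° gives SJ at -145° from the x-axis; with |SJ| = 28.8, J = (-25.5, -25.6). ∠SJE = 107.0° gives JE at -71.9° from the x-axis; with |JE| = 13.0, E = (-21.5, -38.0). ∠JEK = 83.1° gives EK at 25.0° from the x-axis; with |EK| = 28.3, K = (4.16, -26.0). Then |SK| = |K − S| = 18.0.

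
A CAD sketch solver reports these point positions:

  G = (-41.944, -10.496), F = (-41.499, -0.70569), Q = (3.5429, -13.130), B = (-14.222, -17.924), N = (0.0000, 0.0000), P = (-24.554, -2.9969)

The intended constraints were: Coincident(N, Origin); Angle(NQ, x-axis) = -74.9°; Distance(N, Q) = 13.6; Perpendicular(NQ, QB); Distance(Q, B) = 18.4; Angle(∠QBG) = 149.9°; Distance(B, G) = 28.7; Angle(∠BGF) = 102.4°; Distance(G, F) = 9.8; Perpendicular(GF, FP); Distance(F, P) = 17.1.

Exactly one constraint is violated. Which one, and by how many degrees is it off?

Perpendicular(GF, FP) — off by 5.10°.

N = (0.00, 0.00) ✓; NQ at -74.90° ✓; |NQ| = 13.60 ✓; ∠(NQ, QB) = 90.00° ✓; |QB| = 18.40 ✓; ∠QBG = 149.9° ✓; |BG| = 28.70 ✓; ∠BGF = 102.4° ✓; |GF| = 9.800 ✓; ∠(GF, FP) = 95.10° ✗; |FP| = 17.10 ✓.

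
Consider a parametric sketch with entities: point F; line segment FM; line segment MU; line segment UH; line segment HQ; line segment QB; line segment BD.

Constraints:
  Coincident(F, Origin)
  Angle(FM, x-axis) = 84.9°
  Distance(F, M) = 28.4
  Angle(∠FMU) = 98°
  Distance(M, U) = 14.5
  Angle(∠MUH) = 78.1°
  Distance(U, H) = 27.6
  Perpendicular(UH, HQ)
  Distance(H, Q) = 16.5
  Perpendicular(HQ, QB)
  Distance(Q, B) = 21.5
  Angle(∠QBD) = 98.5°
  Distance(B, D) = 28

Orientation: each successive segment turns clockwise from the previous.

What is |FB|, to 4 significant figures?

25.58

F is at the origin; FM runs at 84.9° with length 28.4, so M = (2.525, 28.29). ∠FMU = 98.0° gives MU at 2.900° from the x-axis; with |MU| = 14.5, U = (17.01, 29.02). ∠MUH = 78.1° gives UH at -99.00° from the x-axis; with |UH| = 27.6, H = (12.69, 1.761). UH is perpendicular to HQ, so HQ runs at 171.0°; with |HQ| = 16.5, Q = (-3.608, 4.342). HQ ⟂ QB, so QB runs at 81.00°; with |QB| = 21.5, B = (-0.2451, 25.58). Then |FB| = |B − F| = 25.58.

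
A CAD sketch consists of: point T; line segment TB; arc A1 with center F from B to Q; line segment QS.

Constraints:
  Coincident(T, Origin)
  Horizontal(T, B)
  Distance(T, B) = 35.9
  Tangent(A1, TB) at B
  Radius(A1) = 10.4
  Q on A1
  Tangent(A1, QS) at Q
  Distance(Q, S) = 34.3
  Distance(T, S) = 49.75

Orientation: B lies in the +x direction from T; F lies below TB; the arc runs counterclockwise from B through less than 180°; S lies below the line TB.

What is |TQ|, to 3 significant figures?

27.3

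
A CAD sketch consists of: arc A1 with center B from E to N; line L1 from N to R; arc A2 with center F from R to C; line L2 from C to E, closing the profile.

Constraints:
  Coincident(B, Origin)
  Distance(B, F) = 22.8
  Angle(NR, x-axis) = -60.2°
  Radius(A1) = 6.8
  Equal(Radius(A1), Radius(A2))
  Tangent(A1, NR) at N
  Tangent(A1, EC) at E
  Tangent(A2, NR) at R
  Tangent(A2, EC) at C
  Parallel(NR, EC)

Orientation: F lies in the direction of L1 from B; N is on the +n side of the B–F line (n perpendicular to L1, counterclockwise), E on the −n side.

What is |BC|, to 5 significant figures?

23.792

The slot axis is L1's direction at -60.2°, so u = (cos -60.2°, sin -60.2°) = (0.49697, -0.86777) and n = (−sin -60.2°, cos -60.2°) = (0.86777, 0.49697). B is at the origin and F lies 22.8 along u from B, so F = 22.8·u = (11.331, -19.785). Tangency of A1 to both parallel lines with radius 6.8 puts N and E at B ± 6.8·n: N = (5.9008, 3.3794), E = (-5.9008, -3.3794). Equal radii place R and C the same way about F: R = F + 6.8·n = (17.232, -16.406), C = F − 6.8·n = (5.4302, -23.164). Then |BC| = |C − B| = 23.792.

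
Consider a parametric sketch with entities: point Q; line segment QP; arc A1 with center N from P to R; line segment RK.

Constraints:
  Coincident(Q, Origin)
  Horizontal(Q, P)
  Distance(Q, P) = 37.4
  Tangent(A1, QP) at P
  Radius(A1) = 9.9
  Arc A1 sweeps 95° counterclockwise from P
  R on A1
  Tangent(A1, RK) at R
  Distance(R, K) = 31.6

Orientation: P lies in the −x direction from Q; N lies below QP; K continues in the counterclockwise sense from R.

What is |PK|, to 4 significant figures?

42.84

Q is at the origin; Q and P share the same y with |QP| = 37.4 and P on the −x side, so P = (-37.40, 0.000). The tangent condition forces NP to be normal to QP, so N = P + (0, -9.9) = (-37.40, -9.900). On A1, P sits at bearing 90° from N; a 95° counterclockwise sweep puts R at bearing 185°, so R = N + 9.9·(cos 185°, sin 185°) = (-47.26, -10.76). Tangency of A1 to RK means the radius NR is perpendicular to RK, so RK runs along (−sin 185°, cos 185°); with |RK| = 31.6, K = (-44.51, -42.24). Then |PK| = |K − P| = 42.84.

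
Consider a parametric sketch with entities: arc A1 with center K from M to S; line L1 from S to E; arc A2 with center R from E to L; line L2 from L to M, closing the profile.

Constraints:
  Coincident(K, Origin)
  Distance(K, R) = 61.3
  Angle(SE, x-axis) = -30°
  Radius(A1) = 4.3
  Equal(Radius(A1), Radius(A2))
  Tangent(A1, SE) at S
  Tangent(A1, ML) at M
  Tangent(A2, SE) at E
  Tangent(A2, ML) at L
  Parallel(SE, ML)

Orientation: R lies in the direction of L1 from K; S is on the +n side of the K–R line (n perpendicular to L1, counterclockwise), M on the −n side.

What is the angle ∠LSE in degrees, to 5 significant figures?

7.9861°

The slot axis is L1's direction at -30.0°, so u = (cos -30.0°, sin -30.0°) = (0.86603, -0.50000) and n = (−sin -30.0°, cos -30.0°) = (0.50000, 0.86603). K is at the origin and R lies 61.3 along u from K, so R = 61.3·u = (53.087, -30.650). Tangency of A1 to both parallel lines with radius 4.3 puts S and M at K ± 4.3·n: S = (2.1500, 3.7239), M = (-2.1500, -3.7239). Equal radii place E and L the same way about R: E = R + 4.3·n = (55.237, -26.926), L = R − 4.3·n = (50.937, -34.374). Then cos ∠LSE = SL·SE / (|SL||SE|), giving 7.9861°.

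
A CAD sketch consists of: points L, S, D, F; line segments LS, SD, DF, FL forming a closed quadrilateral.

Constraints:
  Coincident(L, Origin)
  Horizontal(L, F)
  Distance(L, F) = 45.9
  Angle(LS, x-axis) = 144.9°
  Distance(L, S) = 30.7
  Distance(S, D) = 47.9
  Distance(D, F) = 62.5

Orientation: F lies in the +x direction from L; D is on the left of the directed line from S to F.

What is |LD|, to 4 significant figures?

51.66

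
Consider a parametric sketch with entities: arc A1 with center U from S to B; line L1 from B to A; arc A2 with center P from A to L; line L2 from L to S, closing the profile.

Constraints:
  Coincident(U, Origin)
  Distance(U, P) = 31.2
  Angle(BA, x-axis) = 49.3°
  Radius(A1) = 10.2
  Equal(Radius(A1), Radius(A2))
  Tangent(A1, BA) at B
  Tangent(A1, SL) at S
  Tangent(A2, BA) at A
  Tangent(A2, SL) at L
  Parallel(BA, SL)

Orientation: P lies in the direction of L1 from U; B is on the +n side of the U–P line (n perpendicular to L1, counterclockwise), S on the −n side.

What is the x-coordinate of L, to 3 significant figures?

28.1

The slot axis is L1's direction at 49.3°, so u = (cos 49.3°, sin 49.3°) = (0.652, 0.758) and n = (−sin 49.3°, cos 49.3°) = (-0.758, 0.652). U is at the origin and P lies 31.2 along u from U, so P = 31.2·u = (20.3, 23.7). Tangency of A1 to both parallel lines with radius 10.2 puts B and S at U ± 10.2·n: B = (-7.73, 6.65), S = (7.73, -6.65). Equal radii place A and L the same way about P: A = P + 10.2·n = (12.6, 30.3), L = P − 10.2·n = (28.1, 17.0). So L.x = 28.1.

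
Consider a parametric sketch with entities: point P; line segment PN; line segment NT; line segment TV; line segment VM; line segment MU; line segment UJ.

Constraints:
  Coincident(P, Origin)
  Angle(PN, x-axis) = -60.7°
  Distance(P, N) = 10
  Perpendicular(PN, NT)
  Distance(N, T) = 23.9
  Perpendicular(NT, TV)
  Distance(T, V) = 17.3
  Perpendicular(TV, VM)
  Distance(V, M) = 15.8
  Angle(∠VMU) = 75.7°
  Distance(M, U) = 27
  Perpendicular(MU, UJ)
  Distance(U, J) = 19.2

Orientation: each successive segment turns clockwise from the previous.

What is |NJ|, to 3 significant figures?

33.6

P is at the origin; PN runs at -60.7° with length 10.0, so N = (4.89, -8.72). The perpendicularity gives NT at right angles to PN, so NT runs at -151°; with |NT| = 23.9, T = (-15.9, -20.4). NT is perpendicular to TV, so TV runs at 119°; with |TV| = 17.3, V = (-24.4, -5.33). The perpendicularity gives VM at right angles to TV, so VM runs at 29.3°; with |VM| = 15.8, M = (-10.6, 2.40). ∠VMU = 75.7° gives MU at -75.0° from the x-axis; with |MU| = 27.0, U = (-3.65, -23.7). MU ⟂ UJ, so UJ runs at -165°; with |UJ| = 19.2, J = (-22.2, -28.6). Then |NJ| = |J − N| = 33.6.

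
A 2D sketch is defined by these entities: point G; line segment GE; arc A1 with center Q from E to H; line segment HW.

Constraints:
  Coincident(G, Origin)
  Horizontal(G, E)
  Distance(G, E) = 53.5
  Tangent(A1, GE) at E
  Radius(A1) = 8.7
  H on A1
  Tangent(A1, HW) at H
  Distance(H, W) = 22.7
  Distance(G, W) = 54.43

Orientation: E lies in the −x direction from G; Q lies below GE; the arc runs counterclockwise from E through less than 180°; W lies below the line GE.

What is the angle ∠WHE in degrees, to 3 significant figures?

114°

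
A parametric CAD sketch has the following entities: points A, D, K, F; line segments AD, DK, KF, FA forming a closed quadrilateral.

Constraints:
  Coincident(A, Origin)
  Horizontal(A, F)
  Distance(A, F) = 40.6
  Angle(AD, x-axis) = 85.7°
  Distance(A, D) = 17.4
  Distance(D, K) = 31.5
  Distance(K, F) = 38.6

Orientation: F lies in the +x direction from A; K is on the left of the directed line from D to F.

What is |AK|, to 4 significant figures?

44.82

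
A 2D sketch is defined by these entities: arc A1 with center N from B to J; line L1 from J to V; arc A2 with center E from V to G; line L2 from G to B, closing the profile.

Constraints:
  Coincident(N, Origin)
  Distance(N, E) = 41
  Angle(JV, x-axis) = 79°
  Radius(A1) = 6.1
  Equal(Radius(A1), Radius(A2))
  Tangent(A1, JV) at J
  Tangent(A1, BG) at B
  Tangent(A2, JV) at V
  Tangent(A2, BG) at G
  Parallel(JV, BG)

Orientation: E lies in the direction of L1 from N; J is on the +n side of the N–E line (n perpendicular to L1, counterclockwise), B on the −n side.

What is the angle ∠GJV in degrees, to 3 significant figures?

16.6°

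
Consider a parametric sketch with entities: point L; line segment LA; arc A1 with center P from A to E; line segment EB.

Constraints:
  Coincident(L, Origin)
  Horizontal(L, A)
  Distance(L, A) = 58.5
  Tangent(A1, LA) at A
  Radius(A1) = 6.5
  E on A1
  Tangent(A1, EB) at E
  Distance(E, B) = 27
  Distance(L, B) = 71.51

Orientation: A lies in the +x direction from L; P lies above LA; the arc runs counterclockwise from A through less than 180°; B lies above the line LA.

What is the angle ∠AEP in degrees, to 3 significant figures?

42.9°

Checks: |PE| = 6.500 ✓; ∠(PE, EB) = 90.00° ✓; |EB| = 27.00 ✓; |LB| = 71.51 ✓.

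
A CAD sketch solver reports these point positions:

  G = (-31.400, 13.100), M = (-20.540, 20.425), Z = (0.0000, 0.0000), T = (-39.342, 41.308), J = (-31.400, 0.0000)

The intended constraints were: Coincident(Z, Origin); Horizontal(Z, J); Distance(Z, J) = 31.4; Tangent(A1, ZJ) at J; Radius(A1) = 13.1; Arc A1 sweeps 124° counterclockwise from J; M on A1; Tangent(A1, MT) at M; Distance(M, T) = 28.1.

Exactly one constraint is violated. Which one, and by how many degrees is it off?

Tangent(A1, MT) at M — off by 8.00°.

Z = (0.00, 0.00) ✓; Z.y = 0.00, J.y = 0.00 ✓; |ZJ| = 31.40 ✓; ∠(GJ, JZ) = 90.00° ✓; |GJ| = 13.10 ✓; bearing(G→M) − bearing(G→J) = 124.0° ✓; |GM| = 13.10 ✓; ∠(GM, MT) = 82.00° ✗; |MT| = 28.10 ✓.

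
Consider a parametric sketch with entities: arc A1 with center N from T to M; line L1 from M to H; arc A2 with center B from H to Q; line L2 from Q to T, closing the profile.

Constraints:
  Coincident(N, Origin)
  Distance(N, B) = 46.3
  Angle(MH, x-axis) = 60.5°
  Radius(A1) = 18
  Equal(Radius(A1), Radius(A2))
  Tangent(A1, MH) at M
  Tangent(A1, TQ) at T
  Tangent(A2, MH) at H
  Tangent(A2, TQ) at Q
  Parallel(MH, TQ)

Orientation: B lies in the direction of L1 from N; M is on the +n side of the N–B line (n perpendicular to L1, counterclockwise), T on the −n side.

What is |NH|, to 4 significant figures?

49.68

Tangency of A1 to both parallel lines with radius 18.0 puts M and T at N ± 18.0·n: M = (-15.67, 8.864), T = (15.67, -8.864). Equal radii place H and Q the same way about B: H = B + 18.0·n = (7.133, 49.16), Q = B − 18.0·n = (38.47, 31.43). Then |NH| = |H − N| = 49.68.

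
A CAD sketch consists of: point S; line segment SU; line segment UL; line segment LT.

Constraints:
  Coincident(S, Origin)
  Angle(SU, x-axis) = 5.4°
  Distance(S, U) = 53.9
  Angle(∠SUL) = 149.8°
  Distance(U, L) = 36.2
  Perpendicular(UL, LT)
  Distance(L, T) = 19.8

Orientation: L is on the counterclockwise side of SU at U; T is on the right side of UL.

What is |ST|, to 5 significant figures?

95.153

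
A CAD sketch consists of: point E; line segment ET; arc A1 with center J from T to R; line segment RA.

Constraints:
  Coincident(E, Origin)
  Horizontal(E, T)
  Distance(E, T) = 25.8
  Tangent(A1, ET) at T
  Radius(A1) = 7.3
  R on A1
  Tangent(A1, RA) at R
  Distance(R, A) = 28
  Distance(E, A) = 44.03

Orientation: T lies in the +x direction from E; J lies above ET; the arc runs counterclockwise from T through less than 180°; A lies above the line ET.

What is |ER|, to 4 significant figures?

34.11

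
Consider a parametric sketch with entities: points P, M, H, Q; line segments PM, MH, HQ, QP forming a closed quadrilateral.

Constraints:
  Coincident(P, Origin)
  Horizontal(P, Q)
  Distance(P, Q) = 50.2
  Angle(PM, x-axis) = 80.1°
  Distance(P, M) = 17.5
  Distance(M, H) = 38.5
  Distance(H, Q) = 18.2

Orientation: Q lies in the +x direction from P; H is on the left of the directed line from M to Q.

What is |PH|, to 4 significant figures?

44.46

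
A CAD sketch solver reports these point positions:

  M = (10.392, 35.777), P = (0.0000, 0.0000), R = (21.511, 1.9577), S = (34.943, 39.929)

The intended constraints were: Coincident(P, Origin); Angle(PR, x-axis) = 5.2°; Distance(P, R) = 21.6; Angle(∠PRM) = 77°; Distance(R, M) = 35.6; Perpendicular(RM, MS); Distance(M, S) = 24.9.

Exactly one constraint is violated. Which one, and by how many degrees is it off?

Perpendicular(RM, MS) — off by 8.60°.

P = (0.00, 0.00) ✓; PR at 5.200° ✓; |PR| = 21.60 ✓; ∠PRM = 77.00° ✓; |RM| = 35.60 ✓; ∠(RM, MS) = 98.60° ✗; |MS| = 24.90 ✓.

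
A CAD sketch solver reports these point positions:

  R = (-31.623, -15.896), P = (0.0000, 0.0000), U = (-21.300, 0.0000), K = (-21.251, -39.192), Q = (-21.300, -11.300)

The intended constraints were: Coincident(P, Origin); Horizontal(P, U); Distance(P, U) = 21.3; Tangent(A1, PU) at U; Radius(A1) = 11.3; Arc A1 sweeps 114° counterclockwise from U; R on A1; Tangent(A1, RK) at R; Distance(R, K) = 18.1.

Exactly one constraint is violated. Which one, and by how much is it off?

Distance(R, K) = 18.1 — off by 7.40.

P = (0.00, 0.00) ✓; P.y = 0.00, U.y = 0.00 ✓; |PU| = 21.30 ✓; ∠(QU, UP) = 90.00° ✓; |QU| = 11.30 ✓; bearing(Q→R) − bearing(Q→U) = 114.0° ✓; |QR| = 11.30 ✓; ∠(QR, RK) = 90.00° ✓; |RK| = 25.50 ✗.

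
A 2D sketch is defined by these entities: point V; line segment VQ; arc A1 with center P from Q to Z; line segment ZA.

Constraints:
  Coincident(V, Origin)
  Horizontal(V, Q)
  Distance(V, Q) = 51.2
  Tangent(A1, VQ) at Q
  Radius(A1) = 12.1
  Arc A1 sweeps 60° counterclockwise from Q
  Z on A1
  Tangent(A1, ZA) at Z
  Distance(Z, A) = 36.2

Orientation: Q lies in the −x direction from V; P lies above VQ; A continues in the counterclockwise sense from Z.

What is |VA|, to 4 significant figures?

43.71

V is at the origin; VQ is horizontal with |VQ| = 51.2 and Q on the −x side, so Q = (-51.20, 0.000). The tangent condition forces PQ to be normal to VQ, so P = Q + (0, 12.1) = (-51.20, 12.10). On A1, Q sits at bearing -90° from P; a 60° counterclockwise sweep puts Z at bearing -30°, so Z = P + 12.1·(cos -30°, sin -30°) = (-40.72, 6.050). Tangency of A1 to ZA means the radius PZ is perpendicular to ZA, so ZA runs along (−sin -30°, cos -30°); with |ZA| = 36.2, A = (-22.62, 37.40). Then |VA| = |A − V| = 43.71.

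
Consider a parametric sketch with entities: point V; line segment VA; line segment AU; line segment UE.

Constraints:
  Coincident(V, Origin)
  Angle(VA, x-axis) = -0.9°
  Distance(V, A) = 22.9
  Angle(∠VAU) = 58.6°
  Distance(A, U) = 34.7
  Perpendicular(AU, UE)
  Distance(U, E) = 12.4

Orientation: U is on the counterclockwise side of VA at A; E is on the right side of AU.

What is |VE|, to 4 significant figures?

39.23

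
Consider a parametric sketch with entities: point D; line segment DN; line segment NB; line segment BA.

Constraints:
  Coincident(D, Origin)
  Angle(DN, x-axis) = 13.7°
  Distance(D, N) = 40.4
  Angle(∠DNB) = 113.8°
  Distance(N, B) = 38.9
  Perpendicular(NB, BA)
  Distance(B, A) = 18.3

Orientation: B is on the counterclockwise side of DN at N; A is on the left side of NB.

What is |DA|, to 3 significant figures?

58.3

D is at the origin; DN runs at 13.7° with length 40.4, so N = 40.4·(cos 13.7°, sin 13.7°) = (39.3, 9.57). ∠DNB = 113.8°, so NB runs at 13.7° + (180° − 113.8°) = 79.9° from the x-axis; with |NB| = 38.9, B = N + 38.9·(cos 79.9°, sin 79.9°) = (46.1, 47.9). NB ⟂ BA; with |BA| = 18.3 on the left of NB, A = B + 18.3·(-0.985, 0.175) = (28.1, 51.1). Then |DA| = |A − D| = 58.3.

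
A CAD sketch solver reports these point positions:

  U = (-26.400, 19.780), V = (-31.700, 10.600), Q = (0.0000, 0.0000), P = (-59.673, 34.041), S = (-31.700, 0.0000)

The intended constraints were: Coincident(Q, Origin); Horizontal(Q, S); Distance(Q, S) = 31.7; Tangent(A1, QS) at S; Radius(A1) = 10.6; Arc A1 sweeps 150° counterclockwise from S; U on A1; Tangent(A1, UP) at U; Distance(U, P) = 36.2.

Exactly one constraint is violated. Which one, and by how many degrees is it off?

Tangent(A1, UP) at U — off by 6.80°.

Q = (0.00, 0.00) ✓; Q.y = 0.00, S.y = 0.00 ✓; |QS| = 31.70 ✓; ∠(VS, SQ) = 90.00° ✓; |VS| = 10.60 ✓; bearing(V→U) − bearing(V→S) = 150.0° ✓; |VU| = 10.60 ✓; ∠(VU, UP) = 83.20° ✗; |UP| = 36.20 ✓.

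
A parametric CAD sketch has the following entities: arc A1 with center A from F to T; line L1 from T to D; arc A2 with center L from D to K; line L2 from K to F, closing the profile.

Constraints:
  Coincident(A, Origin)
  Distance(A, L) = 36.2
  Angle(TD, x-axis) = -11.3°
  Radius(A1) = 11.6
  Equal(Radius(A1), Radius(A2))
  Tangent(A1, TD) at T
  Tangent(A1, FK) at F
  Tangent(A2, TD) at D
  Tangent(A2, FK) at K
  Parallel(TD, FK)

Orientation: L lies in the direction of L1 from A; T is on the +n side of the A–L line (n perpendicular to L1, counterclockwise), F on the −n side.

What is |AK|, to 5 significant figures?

38.013

Tangency of A1 to both parallel lines with radius 11.6 puts T and F at A ± 11.6·n: T = (2.2730, 11.375), F = (-2.2730, -11.375). Equal radii place D and K the same way about L: D = L + 11.6·n = (37.771, 4.2819), K = L − 11.6·n = (33.225, -18.468). Then |AK| = |K − A| = 38.013.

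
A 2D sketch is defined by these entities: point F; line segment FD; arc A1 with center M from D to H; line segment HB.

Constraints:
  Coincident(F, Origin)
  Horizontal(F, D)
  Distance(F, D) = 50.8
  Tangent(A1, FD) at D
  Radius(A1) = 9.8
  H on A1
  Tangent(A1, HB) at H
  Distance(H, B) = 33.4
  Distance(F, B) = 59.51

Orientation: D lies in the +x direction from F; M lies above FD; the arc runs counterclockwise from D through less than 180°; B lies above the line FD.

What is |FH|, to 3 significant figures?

60.9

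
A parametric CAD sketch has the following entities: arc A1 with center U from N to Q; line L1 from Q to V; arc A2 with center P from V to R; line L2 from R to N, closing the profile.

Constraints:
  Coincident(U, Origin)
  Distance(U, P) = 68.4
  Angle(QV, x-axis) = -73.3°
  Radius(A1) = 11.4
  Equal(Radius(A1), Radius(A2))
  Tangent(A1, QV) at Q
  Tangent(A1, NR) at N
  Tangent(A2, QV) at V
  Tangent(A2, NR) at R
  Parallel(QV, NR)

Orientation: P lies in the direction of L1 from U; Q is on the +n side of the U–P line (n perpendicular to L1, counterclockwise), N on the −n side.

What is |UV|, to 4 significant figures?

69.34

The slot axis is L1's direction at -73.3°, so u = (cos -73.3°, sin -73.3°) = (0.2874, -0.9578) and n = (−sin -73.3°, cos -73.3°) = (0.9578, 0.2874). U is at the origin and P lies 68.4 along u from U, so P = 68.4·u = (19.66, -65.52). Tangency of A1 to both parallel lines with radius 11.4 puts Q and N at U ± 11.4·n: Q = (10.92, 3.276), N = (-10.92, -3.276). Equal radii place V and R the same way about P: V = P + 11.4·n = (30.57, -62.24), R = P − 11.4·n = (8.736, -68.79). Then |UV| = |V − U| = 69.34.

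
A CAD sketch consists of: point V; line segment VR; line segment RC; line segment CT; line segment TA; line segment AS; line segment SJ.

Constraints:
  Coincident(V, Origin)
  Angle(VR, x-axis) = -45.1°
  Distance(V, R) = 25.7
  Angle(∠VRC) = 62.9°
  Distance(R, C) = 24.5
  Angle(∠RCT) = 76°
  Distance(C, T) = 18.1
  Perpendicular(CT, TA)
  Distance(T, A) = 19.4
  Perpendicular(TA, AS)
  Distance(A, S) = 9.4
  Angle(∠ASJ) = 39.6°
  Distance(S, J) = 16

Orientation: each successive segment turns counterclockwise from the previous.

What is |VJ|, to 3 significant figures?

4.86

V is at the origin; VR runs at -45.1° with length 25.7, so R = (18.1, -18.2). ∠VRC = 62.9° gives RC at 72.0° from the x-axis; with |RC| = 24.5, C = (25.7, 5.10). ∠RCT = 76.0° gives CT at 176° from the x-axis; with |CT| = 18.1, T = (7.66, 6.36). The perpendicularity gives TA at right angles to CT, so TA runs at -94.0°; with |TA| = 19.4, A = (6.30, -13.0). TA is perpendicular to AS, so AS runs at -4.00°; with |AS| = 9.4, S = (15.7, -13.6). ∠ASJ = 39.6° gives SJ at 136° from the x-axis; with |SJ| = 16.0, J = (4.09, -2.62). Then |VJ| = |J − V| = 4.86.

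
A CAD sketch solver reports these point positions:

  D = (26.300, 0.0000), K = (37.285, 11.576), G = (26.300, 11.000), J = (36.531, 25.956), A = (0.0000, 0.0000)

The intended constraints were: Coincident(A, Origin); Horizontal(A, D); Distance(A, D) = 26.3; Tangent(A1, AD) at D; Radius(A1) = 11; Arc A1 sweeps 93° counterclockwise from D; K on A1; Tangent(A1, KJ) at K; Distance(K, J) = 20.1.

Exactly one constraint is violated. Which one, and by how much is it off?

Distance(K, J) = 20.1 — off by 5.70.

A = (0.00, 0.00) ✓; A.y = 0.00, D.y = 0.00 ✓; |AD| = 26.30 ✓; ∠(GD, DA) = 90.00° ✓; |GD| = 11.00 ✓; bearing(G→K) − bearing(G→D) = 93.00° ✓; |GK| = 11.00 ✓; ∠(GK, KJ) = 90.00° ✓; |KJ| = 14.40 ✗.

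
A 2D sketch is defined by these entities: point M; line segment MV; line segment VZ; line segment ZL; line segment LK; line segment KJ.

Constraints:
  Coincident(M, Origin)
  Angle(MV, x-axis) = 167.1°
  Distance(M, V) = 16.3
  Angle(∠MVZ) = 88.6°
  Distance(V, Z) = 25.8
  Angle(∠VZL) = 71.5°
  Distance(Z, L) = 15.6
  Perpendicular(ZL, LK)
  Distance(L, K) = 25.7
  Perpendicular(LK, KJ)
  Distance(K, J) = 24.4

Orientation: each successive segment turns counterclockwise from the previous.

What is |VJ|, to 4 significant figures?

17.03

M is at the origin; MV runs at 167.1° with length 16.3, so V = (-15.89, 3.639). ∠MVZ = 88.6° gives VZ at -101.5° from the x-axis; with |VZ| = 25.8, Z = (-21.03, -21.64). ∠VZL = 71.5° gives ZL at 7.000° from the x-axis; with |ZL| = 15.6, L = (-5.549, -19.74). The perpendicularity gives LK at right angles to ZL, so LK runs at 97.00°; with |LK| = 25.7, K = (-8.681, 5.767). LK ⟂ KJ, so KJ runs at -173.0°; with |KJ| = 24.4, J = (-32.90, 2.793). Then |VJ| = |J − V| = 17.03.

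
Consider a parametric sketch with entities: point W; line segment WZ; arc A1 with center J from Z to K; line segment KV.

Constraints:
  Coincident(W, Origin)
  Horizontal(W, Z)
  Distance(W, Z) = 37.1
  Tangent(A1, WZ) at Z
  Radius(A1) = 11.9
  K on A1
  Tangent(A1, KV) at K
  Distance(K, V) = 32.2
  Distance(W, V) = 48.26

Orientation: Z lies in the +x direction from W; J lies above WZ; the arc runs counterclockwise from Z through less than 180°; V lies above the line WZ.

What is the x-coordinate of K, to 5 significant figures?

45.372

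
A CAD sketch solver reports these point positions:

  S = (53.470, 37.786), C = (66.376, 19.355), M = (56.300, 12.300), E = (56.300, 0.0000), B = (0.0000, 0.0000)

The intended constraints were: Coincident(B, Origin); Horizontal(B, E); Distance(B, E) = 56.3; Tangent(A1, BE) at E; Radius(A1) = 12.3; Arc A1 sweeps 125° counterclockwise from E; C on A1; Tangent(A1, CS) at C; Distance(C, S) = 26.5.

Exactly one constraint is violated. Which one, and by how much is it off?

Distance(C, S) = 26.5 — off by 4.00.

B = (0.00, 0.00) ✓; B.y = 0.00, E.y = 0.00 ✓; |BE| = 56.30 ✓; ∠(ME, EB) = 90.00° ✓; |ME| = 12.30 ✓; bearing(M→C) − bearing(M→E) = 125.0° ✓; |MC| = 12.30 ✓; ∠(MC, CS) = 90.00° ✓; |CS| = 22.50 ✗.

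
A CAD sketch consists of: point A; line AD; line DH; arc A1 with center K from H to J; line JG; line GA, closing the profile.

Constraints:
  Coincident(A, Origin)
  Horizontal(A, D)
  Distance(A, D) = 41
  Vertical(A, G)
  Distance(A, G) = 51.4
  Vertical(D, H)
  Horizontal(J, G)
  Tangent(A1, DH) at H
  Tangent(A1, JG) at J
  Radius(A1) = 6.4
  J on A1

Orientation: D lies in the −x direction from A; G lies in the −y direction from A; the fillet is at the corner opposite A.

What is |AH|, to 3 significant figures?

60.9

The virtual corner opposite A is at (-41.0, -51.4). A1 meets DH tangentially, so KH is at right angles to DH and A1 meets JG tangentially, so KJ is at right angles to JG, with radius 6.4, so the center K sits 6.4 in from both sides at K = (-34.6, -45.0). That places the tangent points at H = (-41.0, -45.0) on DH and J = (-34.6, -51.4) on JG. Then |AH| = |H − A| = 60.9.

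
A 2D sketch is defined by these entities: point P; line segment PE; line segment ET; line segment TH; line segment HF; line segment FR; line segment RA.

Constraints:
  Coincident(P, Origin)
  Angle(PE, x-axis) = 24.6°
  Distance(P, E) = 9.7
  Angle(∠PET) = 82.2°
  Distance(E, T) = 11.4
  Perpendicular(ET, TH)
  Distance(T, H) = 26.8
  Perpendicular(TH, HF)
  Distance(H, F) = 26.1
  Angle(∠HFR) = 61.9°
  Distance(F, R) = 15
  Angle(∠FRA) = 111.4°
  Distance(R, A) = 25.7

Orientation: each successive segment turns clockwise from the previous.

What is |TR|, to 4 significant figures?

23.38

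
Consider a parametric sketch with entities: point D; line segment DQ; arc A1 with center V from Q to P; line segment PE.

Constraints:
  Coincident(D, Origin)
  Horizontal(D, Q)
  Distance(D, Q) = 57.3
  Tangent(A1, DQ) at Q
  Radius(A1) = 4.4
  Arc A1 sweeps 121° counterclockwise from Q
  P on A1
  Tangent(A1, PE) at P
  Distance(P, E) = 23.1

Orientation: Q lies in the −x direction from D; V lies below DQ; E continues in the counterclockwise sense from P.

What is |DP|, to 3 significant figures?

61.4

Tangency of A1 to DQ means the radius VQ is perpendicular to DQ, so V = Q + (0, -4.4) = (-57.3, -4.40). On A1, Q sits at bearing 90° from V; a 121° counterclockwise sweep puts P at bearing 211°, so P = V + 4.4·(cos 211°, sin 211°) = (-61.1, -6.67). Then |DP| = |P − D| = 61.4.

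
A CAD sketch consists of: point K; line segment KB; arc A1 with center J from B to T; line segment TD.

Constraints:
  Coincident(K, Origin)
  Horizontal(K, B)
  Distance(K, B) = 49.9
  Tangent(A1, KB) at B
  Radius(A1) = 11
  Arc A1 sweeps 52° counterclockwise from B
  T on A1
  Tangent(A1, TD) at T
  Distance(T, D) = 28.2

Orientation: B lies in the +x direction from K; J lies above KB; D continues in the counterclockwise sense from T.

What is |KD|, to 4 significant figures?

80.40

On A1, B sits at bearing -90° from J; a 52° counterclockwise sweep puts T at bearing -38°, so T = J + 11.0·(cos -38°, sin -38°) = (58.57, 4.228). Tangency of A1 to TD means the radius JT is perpendicular to TD, so TD runs along (−sin -38°, cos -38°); with |TD| = 28.2, D = (75.93, 26.45). Then |KD| = |D − K| = 80.40.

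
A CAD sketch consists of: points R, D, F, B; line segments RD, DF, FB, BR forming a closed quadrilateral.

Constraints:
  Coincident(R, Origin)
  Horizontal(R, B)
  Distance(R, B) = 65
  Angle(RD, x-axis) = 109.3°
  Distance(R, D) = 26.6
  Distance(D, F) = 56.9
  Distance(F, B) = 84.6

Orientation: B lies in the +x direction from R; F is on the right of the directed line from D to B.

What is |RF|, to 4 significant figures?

34.36

Checks: |DF| = 56.90 ✓; |FB| = 84.60 ✓.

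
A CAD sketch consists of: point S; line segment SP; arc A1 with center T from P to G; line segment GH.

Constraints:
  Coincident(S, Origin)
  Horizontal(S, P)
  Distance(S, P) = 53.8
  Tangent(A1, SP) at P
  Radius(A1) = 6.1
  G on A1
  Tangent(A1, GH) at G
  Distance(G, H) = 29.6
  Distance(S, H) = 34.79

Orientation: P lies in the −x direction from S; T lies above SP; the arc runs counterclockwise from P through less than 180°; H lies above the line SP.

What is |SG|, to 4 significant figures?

49.78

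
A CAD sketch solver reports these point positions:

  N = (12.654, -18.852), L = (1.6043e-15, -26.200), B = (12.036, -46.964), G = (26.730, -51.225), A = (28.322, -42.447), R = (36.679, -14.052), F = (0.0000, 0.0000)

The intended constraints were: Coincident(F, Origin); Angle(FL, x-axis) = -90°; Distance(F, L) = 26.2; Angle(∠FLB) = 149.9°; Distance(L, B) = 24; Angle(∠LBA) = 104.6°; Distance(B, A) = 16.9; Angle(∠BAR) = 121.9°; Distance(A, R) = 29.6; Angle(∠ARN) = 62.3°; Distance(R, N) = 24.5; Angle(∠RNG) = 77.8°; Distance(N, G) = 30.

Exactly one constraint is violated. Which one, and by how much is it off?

Distance(N, G) = 30 — off by 5.30.

F = (0.00, 0.00) ✓; FL at -90.00° ✓; |FL| = 26.20 ✓; ∠FLB = 149.9° ✓; |LB| = 24.00 ✓; ∠LBA = 104.6° ✓; |BA| = 16.90 ✓; ∠BAR = 121.9° ✓; |AR| = 29.60 ✓; ∠ARN = 62.30° ✓; |RN| = 24.50 ✓; ∠RNG = 77.80° ✓; |NG| = 35.30 ✗.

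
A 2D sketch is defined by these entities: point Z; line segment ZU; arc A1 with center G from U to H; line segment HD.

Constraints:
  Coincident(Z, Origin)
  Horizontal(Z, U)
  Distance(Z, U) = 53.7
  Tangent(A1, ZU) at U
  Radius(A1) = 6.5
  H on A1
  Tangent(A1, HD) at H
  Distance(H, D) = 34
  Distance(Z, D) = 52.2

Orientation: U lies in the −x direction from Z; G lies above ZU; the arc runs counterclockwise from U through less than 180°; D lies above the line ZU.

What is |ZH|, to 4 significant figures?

47.73

Z is at the origin; ZU is horizontal with |ZU| = 53.7 and U on the −x side, so U = (-53.70, 0.000). Since A1 is tangent to ZU there, GU ⟂ ZU, so G = U + (0, 6.5) = (-53.70, 6.500). Since GH ⟂ HD (tangency), |GD| = √(6.5² + 34.0²) = 34.62 regardless of where H sits on A1. So D lies on both circle(Z, 52.2) and circle(G, 34.62); the above-ZU intersection is D = (-37.00, 36.82). H is the foot of the tangent from D: H = (-47.52, 4.489).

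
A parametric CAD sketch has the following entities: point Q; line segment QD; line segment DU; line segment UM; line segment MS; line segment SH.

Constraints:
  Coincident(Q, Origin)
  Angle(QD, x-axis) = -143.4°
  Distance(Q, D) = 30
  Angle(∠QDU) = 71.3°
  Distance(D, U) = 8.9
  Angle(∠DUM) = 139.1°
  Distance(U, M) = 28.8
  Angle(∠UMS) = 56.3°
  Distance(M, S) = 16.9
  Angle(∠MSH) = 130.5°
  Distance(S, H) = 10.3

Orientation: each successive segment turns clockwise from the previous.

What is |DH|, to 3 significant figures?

18.5

∠UMS = 56.3° gives MS at -56.7° from the x-axis; with |MS| = 16.9, S = (-6.29, 2.97). ∠MSH = 130.5° gives SH at -106° from the x-axis; with |SH| = 10.3, H = (-9.16, -6.92). Then |DH| = |H − D| = 18.5.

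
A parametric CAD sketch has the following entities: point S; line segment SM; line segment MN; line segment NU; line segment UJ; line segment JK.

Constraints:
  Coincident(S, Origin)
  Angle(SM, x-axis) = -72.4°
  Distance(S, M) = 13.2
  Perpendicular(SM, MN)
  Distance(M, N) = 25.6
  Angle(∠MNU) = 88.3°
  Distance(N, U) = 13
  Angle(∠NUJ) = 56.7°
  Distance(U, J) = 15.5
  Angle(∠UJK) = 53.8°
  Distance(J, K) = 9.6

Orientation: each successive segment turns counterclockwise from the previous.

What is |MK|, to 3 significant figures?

21.6

S is at the origin; SM runs at -72.4° with length 13.2, so M = (3.99, -12.6). SM is perpendicular to MN, so MN runs at 17.6°; with |MN| = 25.6, N = (28.4, -4.84). ∠MNU = 88.3° gives NU at 109° from the x-axis; with |NU| = 13.0, U = (24.1, 7.43). ∠NUJ = 56.7° gives UJ at -127° from the x-axis; with |UJ| = 15.5, J = (14.7, -4.89). ∠UJK = 53.8° gives JK at -1.20° from the x-axis; with |JK| = 9.6, K = (24.3, -5.09). Then |MK| = |K − M| = 21.6.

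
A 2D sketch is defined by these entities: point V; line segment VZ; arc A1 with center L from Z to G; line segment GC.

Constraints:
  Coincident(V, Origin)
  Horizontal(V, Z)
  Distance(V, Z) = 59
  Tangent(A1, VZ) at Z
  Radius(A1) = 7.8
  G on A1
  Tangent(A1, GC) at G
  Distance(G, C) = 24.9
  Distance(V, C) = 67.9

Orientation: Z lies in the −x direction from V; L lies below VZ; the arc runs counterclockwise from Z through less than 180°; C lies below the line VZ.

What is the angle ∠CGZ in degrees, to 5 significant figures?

126.12°

Checks: V = (0.00, 0.00) ✓; |LG| = 7.800 ✓; ∠(LG, GC) = 90.00° ✓; |GC| = 24.90 ✓; |VC| = 67.90 ✓.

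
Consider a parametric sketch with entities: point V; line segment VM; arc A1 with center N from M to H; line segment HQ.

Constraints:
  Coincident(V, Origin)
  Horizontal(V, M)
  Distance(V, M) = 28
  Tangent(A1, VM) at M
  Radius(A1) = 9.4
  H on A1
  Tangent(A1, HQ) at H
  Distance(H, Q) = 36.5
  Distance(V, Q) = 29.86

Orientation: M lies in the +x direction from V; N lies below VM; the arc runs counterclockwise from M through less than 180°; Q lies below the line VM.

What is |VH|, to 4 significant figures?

21.35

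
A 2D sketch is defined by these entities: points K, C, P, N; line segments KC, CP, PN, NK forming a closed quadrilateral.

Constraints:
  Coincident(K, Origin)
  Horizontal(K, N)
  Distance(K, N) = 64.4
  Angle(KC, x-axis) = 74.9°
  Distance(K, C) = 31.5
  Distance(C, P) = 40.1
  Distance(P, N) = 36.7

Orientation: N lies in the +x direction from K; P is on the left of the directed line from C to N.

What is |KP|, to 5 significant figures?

58.404

Checks: |CP| = 40.10 ✓; |PN| = 36.70 ✓.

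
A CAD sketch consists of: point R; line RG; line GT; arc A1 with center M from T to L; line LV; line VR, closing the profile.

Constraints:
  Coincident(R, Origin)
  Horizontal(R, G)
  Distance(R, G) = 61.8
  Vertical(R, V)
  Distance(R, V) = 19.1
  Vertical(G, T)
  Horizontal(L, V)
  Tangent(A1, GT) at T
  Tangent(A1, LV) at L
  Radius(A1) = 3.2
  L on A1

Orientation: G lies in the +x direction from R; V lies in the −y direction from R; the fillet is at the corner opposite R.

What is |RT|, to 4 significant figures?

63.81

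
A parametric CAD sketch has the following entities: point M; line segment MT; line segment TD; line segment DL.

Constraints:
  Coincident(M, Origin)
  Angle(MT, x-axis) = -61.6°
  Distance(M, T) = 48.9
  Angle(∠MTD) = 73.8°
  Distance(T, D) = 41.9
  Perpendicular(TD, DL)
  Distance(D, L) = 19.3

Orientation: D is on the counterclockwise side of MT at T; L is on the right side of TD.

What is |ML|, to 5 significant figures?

72.032

M is at the origin; MT runs at -61.6° with length 48.9, so T = 48.9·(cos -61.6°, sin -61.6°) = (23.258, -43.015). ∠MTD = 73.8°, so TD runs at -61.6° + (180° − 73.8°) = 44.600° from the x-axis; with |TD| = 41.9, D = T + 41.9·(cos 44.600°, sin 44.600°) = (53.092, -13.595). The perpendicularity gives DL at right angles to TD; with |DL| = 19.3 on the right of TD, L = D + 19.3·(0.70215, -0.71203) = (66.643, -27.337). Then |ML| = |L − M| = 72.032.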